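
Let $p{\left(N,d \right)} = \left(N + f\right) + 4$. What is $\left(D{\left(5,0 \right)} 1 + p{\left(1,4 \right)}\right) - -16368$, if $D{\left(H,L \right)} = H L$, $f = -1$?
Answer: $16372$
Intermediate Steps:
$p{\left(N,d \right)} = 3 + N$ ($p{\left(N,d \right)} = \left(N - 1\right) + 4 = \left(-1 + N\right) + 4 = 3 + N$)
$\left(D{\left(5,0 \right)} 1 + p{\left(1,4 \right)}\right) - -16368 = \left(5 \cdot 0 \cdot 1 + \left(3 + 1\right)\right) - -16368 = \left(0 \cdot 1 + 4\right) + 16368 = \left(0 + 4\right) + 16368 = 4 + 16368 = 16372$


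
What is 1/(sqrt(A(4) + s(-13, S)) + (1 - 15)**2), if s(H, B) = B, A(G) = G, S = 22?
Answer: 98/19195 - sqrt(26)/38390 ≈ 0.0049727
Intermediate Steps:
1/(sqrt(A(4) + s(-13, S)) + (1 - 15)**2) = 1/(sqrt(4 + 22) + (1 - 15)**2) = 1/(sqrt(26) + (-14)**2) = 1/(sqrt(26) + 196) = 1/(196 + sqrt(26))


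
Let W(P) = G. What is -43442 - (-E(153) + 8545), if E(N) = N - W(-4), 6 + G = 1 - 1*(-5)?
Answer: -51834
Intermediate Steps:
G = 0 (G = -6 + (1 - 1*(-5)) = -6 + (1 + 5) = -6 + 6 = 0)
W(P) = 0
E(N) = N (E(N) = N - 1*0 = N + 0 = N)
-43442 - (-E(153) + 8545) = -43442 - (-1*153 + 8545) = -43442 - (-153 + 8545) = -43442 - 1*8392 = -43442 - 8392 = -51834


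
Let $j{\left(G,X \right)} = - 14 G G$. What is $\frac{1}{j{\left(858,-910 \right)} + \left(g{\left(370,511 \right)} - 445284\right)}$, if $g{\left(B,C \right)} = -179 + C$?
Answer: $- \frac{1}{10751248} \approx -9.3012 \cdot 10^{-8}$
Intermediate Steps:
$j{\left(G,X \right)} = - 14 G^{2}$
$\frac{1}{j{\left(858,-910 \right)} + \left(g{\left(370,511 \right)} - 445284\right)} = \frac{1}{- 14 \cdot 858^{2} + \left(\left(-179 + 511\right) - 445284\right)} = \frac{1}{\left(-14\right) 736164 + \left(332 - 445284\right)} = \frac{1}{-10306296 - 444952} = \frac{1}{-10751248} = - \frac{1}{10751248}$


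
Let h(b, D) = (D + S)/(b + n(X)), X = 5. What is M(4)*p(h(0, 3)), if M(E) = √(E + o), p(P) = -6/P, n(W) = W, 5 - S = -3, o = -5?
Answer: -30*I/11 ≈ -2.7273*I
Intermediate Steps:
S = 8 (S = 5 - 1*(-3) = 5 + 3 = 8)
h(b, D) = (8 + D)/(5 + b) (h(b, D) = (D + 8)/(b + 5) = (8 + D)/(5 + b))
M(E) = √(-5 + E) (M(E) = √(E - 5) = √(-5 + E))
M(4)*p(h(0, 3)) = √(-5 + 4)*(-6*(5 + 0)/(8 + 3)) = √(-1)*(-6/(11/5)) = I*(-6/((⅕)*11)) = I*(-6/11/5) = I*(-6*5/11) = I*(-30/11) = -30*I/11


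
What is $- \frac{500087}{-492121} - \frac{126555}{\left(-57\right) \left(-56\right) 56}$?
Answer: $\frac{1291008489}{4188933952} \approx 0.3082$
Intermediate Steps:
$- \frac{500087}{-492121} - \frac{126555}{\left(-57\right) \left(-56\right) 56} = \left(-500087\right) \left(- \frac{1}{492121}\right) - \frac{126555}{3192 \cdot 56} = \frac{71441}{70303} - \frac{126555}{178752} = \frac{71441}{70303} - \frac{42185}{59584} = \frac{1291008489}{4188933952}$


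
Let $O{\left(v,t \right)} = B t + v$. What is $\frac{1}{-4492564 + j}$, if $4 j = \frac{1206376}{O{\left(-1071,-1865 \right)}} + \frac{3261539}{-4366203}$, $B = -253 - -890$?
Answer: $- \frac{5191747198428}{23324258847133553965} \approx -2.2259 \cdot 10^{-7}$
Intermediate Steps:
$B = 637$ ($B = -253 + 890 = 637$)
$O{\left(v,t \right)} = v + 637 t$ ($O{\left(v,t \right)} = 637 t + v = v + 637 t$)
$j = - \frac{2286375064573}{5191747198428}$ ($j = \frac{\frac{1206376}{-1071 + 637 \left(-1865\right)} + \frac{3261539}{-4366203}}{4} = \frac{\frac{1206376}{-1071 - 1188005} + 3261539 \left(- \frac{1}{4366203}\right)}{4} = \frac{\frac{1206376}{-1189076} - \frac{3261539}{4366203}}{4} = \frac{1206376 \left(- \frac{1}{1189076}\right) - \frac{3261539}{4366203}}{4} = \frac{- \frac{301594}{297269} - \frac{3261539}{4366203}}{4} = \frac{1}{4} \left(- \frac{2286375064573}{1297936799607}\right) = - \frac{2286375064573}{5191747198428} \approx -0.44039$)
$\frac{1}{-4492564 + j} = \frac{1}{-4492564 - \frac{2286375064573}{5191747198428}} = \frac{1}{- \frac{23324258847133553965}{5191747198428}} = - \frac{5191747198428}{23324258847133553965}$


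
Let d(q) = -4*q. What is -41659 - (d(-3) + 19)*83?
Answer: -44232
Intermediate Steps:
-41659 - (d(-3) + 19)*83 = -41659 - (-4*(-3) + 19)*83 = -41659 - (12 + 19)*83 = -41659 - 31*83 = -41659 - 1*2573 = -41659 - 2573 = -44232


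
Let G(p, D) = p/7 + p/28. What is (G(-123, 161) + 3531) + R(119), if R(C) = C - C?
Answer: 98253/28 ≈ 3509.0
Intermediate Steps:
R(C) = 0
G(p, D) = 5*p/28 (G(p, D) = p*(⅐) + p*(1/28) = p/7 + p/28 = 5*p/28)
(G(-123, 161) + 3531) + R(119) = ((5/28)*(-123) + 3531) + 0 = (-615/28 + 3531) + 0 = 98253/28 + 0 = 98253/28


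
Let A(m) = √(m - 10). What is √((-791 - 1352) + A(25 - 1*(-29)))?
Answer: √(-2143 + 2*√11) ≈ 46.221*I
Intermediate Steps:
A(m) = √(-10 + m)
√((-791 - 1352) + A(25 - 1*(-29))) = √((-791 - 1352) + √(-10 + (25 - 1*(-29)))) = √(-2143 + √(-10 + (25 + 29))) = √(-2143 + √(-10 + 54)) = √(-2143 + √44) = √(-2143 + 2*√11)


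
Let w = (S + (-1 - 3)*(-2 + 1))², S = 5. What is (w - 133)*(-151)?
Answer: 7852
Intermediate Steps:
w = 81 (w = (5 + (-1 - 3)*(-2 + 1))² = (5 - 4*(-1))² = (5 + 4)² = 9² = 81)
(w - 133)*(-151) = (81 - 133)*(-151) = -52*(-151) = 7852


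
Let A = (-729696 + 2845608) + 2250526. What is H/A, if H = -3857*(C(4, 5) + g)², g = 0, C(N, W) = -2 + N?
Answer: -7714/2183219 ≈ -0.0035333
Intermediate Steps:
H = -15428 (H = -3857*((-2 + 4) + 0)² = -3857*(2 + 0)² = -3857*2² = -3857*4 = -15428)
A = 4366438 (A = 2115912 + 2250526 = 4366438)
H/A = -15428/4366438 = -15428*1/4366438 = -7714/2183219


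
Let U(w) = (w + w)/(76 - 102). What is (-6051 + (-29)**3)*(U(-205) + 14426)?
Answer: -5714896920/13 ≈ -4.3961e+8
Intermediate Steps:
U(w) = -w/13 (U(w) = (2*w)/(-26) = (2*w)*(-1/26) = -w/13)
(-6051 + (-29)**3)*(U(-205) + 14426) = (-6051 + (-29)**3)*(-1/13*(-205) + 14426) = (-6051 - 24389)*(205/13 + 14426) = -30440*187743/13 = -5714896920/13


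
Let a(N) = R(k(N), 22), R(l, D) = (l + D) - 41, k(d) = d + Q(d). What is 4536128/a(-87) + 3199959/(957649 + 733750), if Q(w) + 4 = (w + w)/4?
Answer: -15343822338731/519259493 ≈ -29549.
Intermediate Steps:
Q(w) = -4 + w/2 (Q(w) = -4 + (w + w)/4 = -4 + (2*w)*(¼) = -4 + w/2)
k(d) = -4 + 3*d/2 (k(d) = d + (-4 + d/2) = -4 + 3*d/2)
R(l, D) = -41 + D + l (R(l, D) = (D + l) - 41 = -41 + D + l)
a(N) = -23 + 3*N/2 (a(N) = -41 + 22 + (-4 + 3*N/2) = -23 + 3*N/2)
4536128/a(-87) + 3199959/(957649 + 733750) = 4536128/(-23 + (3/2)*(-87)) + 3199959/(957649 + 733750) = 4536128/(-23 - 261/2) + 3199959/1691399 = 4536128/(-307/2) + 3199959*(1/1691399) = 4536128*(-2/307) + 3199959/1691399 = -9072256/307 + 3199959/1691399 = -15343822338731/519259493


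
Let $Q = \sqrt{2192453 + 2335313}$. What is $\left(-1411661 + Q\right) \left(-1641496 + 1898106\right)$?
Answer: $-362246329210 + 256610 \sqrt{4527766} \approx -3.617 \cdot 10^{11}$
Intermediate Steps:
$Q = \sqrt{4527766} \approx 2127.9$
$\left(-1411661 + Q\right) \left(-1641496 + 1898106\right) = \left(-1411661 + \sqrt{4527766}\right) \left(-1641496 + 1898106\right) = \left(-1411661 + \sqrt{4527766}\right) 256610 = -362246329210 + 256610 \sqrt{4527766}$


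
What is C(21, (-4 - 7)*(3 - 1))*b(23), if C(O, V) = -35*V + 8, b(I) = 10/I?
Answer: 7780/23 ≈ 338.26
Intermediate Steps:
C(O, V) = 8 - 35*V
C(21, (-4 - 7)*(3 - 1))*b(23) = (8 - 35*(-4 - 7)*(3 - 1))*(10/23) = (8 - (-385)*2)*(10*(1/23)) = (8 - 35*(-22))*(10/23) = (8 + 770)*(10/23) = 778*(10/23) = 7780/23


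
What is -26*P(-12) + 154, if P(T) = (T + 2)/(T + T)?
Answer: 859/6 ≈ 143.17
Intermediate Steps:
P(T) = (2 + T)/(2*T) (P(T) = (2 + T)/((2*T)) = (2 + T)*(1/(2*T)) = (2 + T)/(2*T))
-26*P(-12) + 154 = -13*(2 - 12)/(-12) + 154 = -13*(-1)*(-10)/12 + 154 = -26*5/12 + 154 = -65/6 + 154 = 859/6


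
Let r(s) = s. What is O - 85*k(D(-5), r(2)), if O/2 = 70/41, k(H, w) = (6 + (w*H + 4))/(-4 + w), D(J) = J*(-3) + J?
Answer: 52415/41 ≈ 1278.4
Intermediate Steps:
D(J) = -2*J (D(J) = -3*J + J = -2*J)
k(H, w) = (10 + H*w)/(-4 + w) (k(H, w) = (6 + (H*w + 4))/(-4 + w) = (6 + (4 + H*w))/(-4 + w) = (10 + H*w)/(-4 + w))
O = 140/41 (O = 2*(70/41) = 140/41 ≈ 3.4146)
O - 85*k(D(-5), r(2)) = 140/41 - 85*(10 - 2*(-5)*2)/(-4 + 2) = 140/41 - 85*(10 + 10*2)/(-2) = 140/41 - (-85)*(10 + 20)/2 = 140/41 - (-85)*30/2 = 140/41 - 85*(-15) = 140/41 + 1275 = 52415/41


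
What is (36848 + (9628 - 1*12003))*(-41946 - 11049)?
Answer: -1826896635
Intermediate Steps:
(36848 + (9628 - 1*12003))*(-41946 - 11049) = (36848 + (9628 - 12003))*(-52995) = (36848 - 2375)*(-52995) = 34473*(-52995) = -1826896635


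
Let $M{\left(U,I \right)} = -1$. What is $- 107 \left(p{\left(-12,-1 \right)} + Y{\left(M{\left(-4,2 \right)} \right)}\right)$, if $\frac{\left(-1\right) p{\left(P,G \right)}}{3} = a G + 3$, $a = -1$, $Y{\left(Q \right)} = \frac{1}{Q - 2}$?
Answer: $\frac{3959}{3} \approx 1319.7$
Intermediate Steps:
$Y{\left(Q \right)} = \frac{1}{-2 + Q}$
$p{\left(P,G \right)} = -9 + 3 G$ ($p{\left(P,G \right)} = - 3 \left(- G + 3\right) = - 3 \left(3 - G\right) = -9 + 3 G$)
$- 107 \left(p{\left(-12,-1 \right)} + Y{\left(M{\left(-4,2 \right)} \right)}\right) = - 107 \left(\left(-9 + 3 \left(-1\right)\right) + \frac{1}{-2 - 1}\right) = - 107 \left(\left(-9 - 3\right) + \frac{1}{-3}\right) = - 107 \left(-12 - \frac{1}{3}\right) = \left(-107\right) \left(- \frac{37}{3}\right) = \frac{3959}{3}$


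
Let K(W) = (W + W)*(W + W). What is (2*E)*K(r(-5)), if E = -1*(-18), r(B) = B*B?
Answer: 90000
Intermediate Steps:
r(B) = B²
K(W) = 4*W² (K(W) = (2*W)*(2*W) = 4*W²)
E = 18
(2*E)*K(r(-5)) = (2*18)*(4*((-5)²)²) = 36*(4*25²) = 36*(4*625) = 36*2500 = 90000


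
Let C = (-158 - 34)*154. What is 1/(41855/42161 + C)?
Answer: -42161/1246574593 ≈ -3.3822e-5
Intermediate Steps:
C = -29568 (C = -192*154 = -29568)
1/(41855/42161 + C) = 1/(41855/42161 - 29568) = 1/(-1246574593/42161) = -42161/1246574593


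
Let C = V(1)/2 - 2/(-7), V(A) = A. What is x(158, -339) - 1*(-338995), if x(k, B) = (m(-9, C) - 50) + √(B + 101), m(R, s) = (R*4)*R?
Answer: 339269 + I*√238 ≈ 3.3927e+5 + 15.427*I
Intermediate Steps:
C = 11/14 (C = 1/2 - 2/(-7) = 1*(½) - 2*(-⅐) = ½ + 2/7 = 11/14 ≈ 0.78571)
m(R, s) = 4*R² (m(R, s) = (4*R)*R = 4*R²)
x(k, B) = 274 + √(101 + B) (x(k, B) = (4*(-9)² - 50) + √(B + 101) = (4*81 - 50) + √(101 + B) = (324 - 50) + √(101 + B) = 274 + √(101 + B))
x(158, -339) - 1*(-338995) = (274 + √(101 - 339)) - 1*(-338995) = (274 + √(-238)) + 338995 = (274 + I*√238) + 338995 = 339269 + I*√238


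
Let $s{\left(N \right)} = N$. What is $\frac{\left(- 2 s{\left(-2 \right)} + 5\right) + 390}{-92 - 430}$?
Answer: $- \frac{133}{174} \approx -0.76437$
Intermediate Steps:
$\frac{\left(- 2 s{\left(-2 \right)} + 5\right) + 390}{-92 - 430} = \frac{\left(\left(-2\right) \left(-2\right) + 5\right) + 390}{-92 - 430} = \frac{\left(4 + 5\right) + 390}{-522} = \left(9 + 390\right) \left(- \frac{1}{522}\right) = 399 \left(- \frac{1}{522}\right) = - \frac{133}{174}$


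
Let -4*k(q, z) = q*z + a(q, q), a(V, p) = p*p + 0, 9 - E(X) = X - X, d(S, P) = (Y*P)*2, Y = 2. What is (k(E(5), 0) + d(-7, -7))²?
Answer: 37249/16 ≈ 2328.1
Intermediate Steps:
d(S, P) = 4*P (d(S, P) = (2*P)*2 = 4*P)
E(X) = 9 (E(X) = 9 - (X - X) = 9 - 1*0 = 9 + 0 = 9)
a(V, p) = p² (a(V, p) = p² + 0 = p²)
k(q, z) = -q²/4 - q*z/4 (k(q, z) = -(q*z + q²)/4 = -(q² + q*z)/4 = -q²/4 - q*z/4)
(k(E(5), 0) + d(-7, -7))² = ((¼)*9*(-1*9 - 1*0) + 4*(-7))² = ((¼)*9*(-9 + 0) - 28)² = ((¼)*9*(-9) - 28)² = (-81/4 - 28)² = (-193/4)² = 37249/16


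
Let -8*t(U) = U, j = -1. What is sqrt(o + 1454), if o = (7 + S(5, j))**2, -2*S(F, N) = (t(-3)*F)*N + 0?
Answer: sqrt(388353)/16 ≈ 38.949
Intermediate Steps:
t(U) = -U/8
S(F, N) = -3*F*N/16 (S(F, N) = -(((-1/8*(-3))*F)*N + 0)/2 = -((3*F/8)*N + 0)/2 = -(3*F*N/8 + 0)/2 = -3*F*N/16)
o = 16129/256 (o = (7 - 3/16*5*(-1))**2 = (7 + 15/16)**2 = (127/16)**2 = 16129/256 ≈ 63.004)
sqrt(o + 1454) = sqrt(16129/256 + 1454) = sqrt(388353/256) = sqrt(388353)/16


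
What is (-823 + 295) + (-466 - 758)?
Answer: -1752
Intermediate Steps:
(-823 + 295) + (-466 - 758) = -528 - 1224 = -1752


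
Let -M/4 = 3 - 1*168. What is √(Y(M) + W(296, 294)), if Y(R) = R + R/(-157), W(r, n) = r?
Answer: 2*√5865206/157 ≈ 30.851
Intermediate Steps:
M = 660 (M = -4*(3 - 1*168) = -4*(3 - 168) = -4*(-165) = 660)
Y(R) = 156*R/157 (Y(R) = R + R*(-1/157) = R - R/157 = 156*R/157)
√(Y(M) + W(296, 294)) = √((156/157)*660 + 296) = √(102960/157 + 296) = √(149432/157) = 2*√5865206/157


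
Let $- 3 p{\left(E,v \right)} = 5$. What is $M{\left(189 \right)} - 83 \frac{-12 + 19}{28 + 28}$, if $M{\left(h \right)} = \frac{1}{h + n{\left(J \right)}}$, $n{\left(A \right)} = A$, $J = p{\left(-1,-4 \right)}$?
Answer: $- \frac{23311}{2248} \approx -10.37$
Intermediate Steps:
$p{\left(E,v \right)} = - \frac{5}{3}$ ($p{\left(E,v \right)} = \left(- \frac{1}{3}\right) 5 = - \frac{5}{3}$)
$J = - \frac{5}{3} \approx -1.6667$
$M{\left(h \right)} = \frac{1}{- \frac{5}{3} + h}$ ($M{\left(h \right)} = \frac{1}{h - \frac{5}{3}} = \frac{1}{- \frac{5}{3} + h}$)
$M{\left(189 \right)} - 83 \frac{-12 + 19}{28 + 28} = \frac{3}{-5 + 3 \cdot 189} - 83 \frac{-12 + 19}{28 + 28} = \frac{3}{-5 + 567} - 83 \cdot \frac{7}{56} = \frac{3}{562} - 83 \cdot 7 \cdot \frac{1}{56} = 3 \cdot \frac{1}{562} - 83 \cdot \frac{1}{8} = \frac{3}{562} - \frac{83}{8} = - \frac{23311}{2248}$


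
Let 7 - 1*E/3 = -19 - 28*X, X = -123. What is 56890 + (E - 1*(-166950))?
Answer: 213586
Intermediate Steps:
E = -10254 (E = 21 - 3*(-19 - 28*(-123)) = 21 - 3*(-19 + 3444) = 21 - 3*3425 = 21 - 10275 = -10254)
56890 + (E - 1*(-166950)) = 56890 + (-10254 - 1*(-166950)) = 56890 + (-10254 + 166950) = 56890 + 156696 = 213586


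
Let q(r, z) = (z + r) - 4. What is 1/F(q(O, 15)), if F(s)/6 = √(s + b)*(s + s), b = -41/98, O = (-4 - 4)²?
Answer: 7*√14618/6578100 ≈ 0.00012866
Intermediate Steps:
O = 64 (O = (-8)² = 64)
b = -41/98 (b = -41*1/98 = -41/98 ≈ -0.41837)
q(r, z) = -4 + r + z (q(r, z) = (r + z) - 4 = -4 + r + z)
F(s) = 12*s*√(-41/98 + s) (F(s) = 6*(√(s - 41/98)*(s + s)) = 6*(√(-41/98 + s)*(2*s)) = 6*(2*s*√(-41/98 + s)) = 12*s*√(-41/98 + s))
1/F(q(O, 15)) = 1/(6*(-4 + 64 + 15)*√(-82 + 196*(-4 + 64 + 15))/7) = 1/((6/7)*75*√(-82 + 196*75)) = 1/((6/7)*75*√(-82 + 14700)) = 1/((6/7)*75*√14618) = 1/(450*√14618/7) = 7*√14618/6578100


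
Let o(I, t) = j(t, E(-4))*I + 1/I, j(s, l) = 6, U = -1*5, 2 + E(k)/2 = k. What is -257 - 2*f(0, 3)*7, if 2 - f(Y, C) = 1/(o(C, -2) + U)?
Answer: -5679/20 ≈ -283.95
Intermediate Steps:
E(k) = -4 + 2*k
U = -5
o(I, t) = 1/I + 6*I (o(I, t) = 6*I + 1/I = 1/I + 6*I)
f(Y, C) = 2 - 1/(-5 + 1/C + 6*C) (f(Y, C) = 2 - 1/((1/C + 6*C) - 5) = 2 - 1/(-5 + 1/C + 6*C))
-257 - 2*f(0, 3)*7 = -257 - 2*((2 - 11*3 + 12*3**2)/(1 + 3*(-5 + 6*3)))*7 = -257 - 2*((2 - 33 + 12*9)/(1 + 3*(-5 + 18)))*7 = -257 - 2*((2 - 33 + 108)/(1 + 3*13))*7 = -257 - 2*(77/(1 + 39))*7 = -257 - 2*(77/40)*7 = -257 - 77*7/20 = -257 - 1*539/20 = -257 - 539/20 = -5679/20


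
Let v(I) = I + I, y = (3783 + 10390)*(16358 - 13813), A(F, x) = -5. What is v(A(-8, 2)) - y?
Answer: -36070295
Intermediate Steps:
y = 36070285 (y = 14173*2545 = 36070285)
v(I) = 2*I
v(A(-8, 2)) - y = 2*(-5) - 1*36070285 = -10 - 36070285 = -36070295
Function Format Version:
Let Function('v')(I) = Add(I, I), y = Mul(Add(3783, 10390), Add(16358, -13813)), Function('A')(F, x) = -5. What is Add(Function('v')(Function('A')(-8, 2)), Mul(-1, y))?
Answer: -36070295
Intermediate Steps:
y = 36070285 (y = Mul(14173, 2545) = 36070285)
Function('v')(I) = Mul(2, I)
Add(Function('v')(Function('A')(-8, 2)), Mul(-1, y)) = Add(Mul(2, -5), Mul(-1, 36070285)) = Add(-10, -36070285) = -36070295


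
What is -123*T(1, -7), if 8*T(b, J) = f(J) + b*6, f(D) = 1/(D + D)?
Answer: -10209/112 ≈ -91.152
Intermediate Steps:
f(D) = 1/(2*D)
T(b, J) = 1/(16*J) + 3*b/4 (T(b, J) = (1/(2*J) + b*6)/8 = (1/(2*J) + 6*b)/8 = 1/(16*J) + 3*b/4)
-123*T(1, -7) = -123*(1 + 12*(-7)*1)/(16*(-7)) = -123*(-1)*(1 - 84)/(16*7) = -123*(-1)*(-83)/(16*7) = -123*83/112 = -10209/112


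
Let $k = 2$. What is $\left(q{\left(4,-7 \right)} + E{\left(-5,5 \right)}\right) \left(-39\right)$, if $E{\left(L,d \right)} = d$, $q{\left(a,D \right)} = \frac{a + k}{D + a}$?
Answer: $-117$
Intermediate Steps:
$q{\left(a,D \right)} = \frac{2 + a}{D + a}$ ($q{\left(a,D \right)} = \frac{a + 2}{D + a} = \frac{2 + a}{D + a}$)
$\left(q{\left(4,-7 \right)} + E{\left(-5,5 \right)}\right) \left(-39\right) = \left(\frac{2 + 4}{-7 + 4} + 5\right) \left(-39\right) = \left(\frac{1}{-3} \cdot 6 + 5\right) \left(-39\right) = \left(\left(- \frac{1}{3}\right) 6 + 5\right) \left(-39\right) = \left(-2 + 5\right) \left(-39\right) = 3 \left(-39\right) = -117$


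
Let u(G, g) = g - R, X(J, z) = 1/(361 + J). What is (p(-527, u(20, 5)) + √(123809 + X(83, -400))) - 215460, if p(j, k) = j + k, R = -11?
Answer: -215971 + √6101802867/222 ≈ -2.1562e+5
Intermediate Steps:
u(G, g) = 11 + g (u(G, g) = g - 1*(-11) = g + 11 = 11 + g)
(p(-527, u(20, 5)) + √(123809 + X(83, -400))) - 215460 = ((-527 + (11 + 5)) + √(123809 + 1/(361 + 83))) - 215460 = ((-527 + 16) + √(123809 + 1/444)) - 215460 = (-511 + √(123809 + 1/444)) - 215460 = (-511 + √(54971197/444)) - 215460 = (-511 + √6101802867/222) - 215460 = -215971 + √6101802867/222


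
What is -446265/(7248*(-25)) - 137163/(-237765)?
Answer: 582045037/191480080 ≈ 3.0397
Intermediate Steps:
-446265/(7248*(-25)) - 137163/(-237765) = -446265/(-181200) - 137163*(-1/237765) = -446265*(-1/181200) + 45721/79255 = 29751/12080 + 45721/79255 = 582045037/191480080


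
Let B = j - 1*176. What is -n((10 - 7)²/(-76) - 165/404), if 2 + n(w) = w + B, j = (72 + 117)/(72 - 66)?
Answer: 564289/3838 ≈ 147.03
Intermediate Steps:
j = 63/2 (j = 189/6 = 189*(⅙) = 63/2 ≈ 31.500)
B = -289/2 (B = 63/2 - 1*176 = 63/2 - 176 = -289/2 ≈ -144.50)
n(w) = -293/2 + w (n(w) = -2 + (w - 289/2) = -2 + (-289/2 + w) = -293/2 + w)
-n((10 - 7)²/(-76) - 165/404) = -(-293/2 + ((10 - 7)²/(-76) - 165/404)) = -(-293/2 + (3²*(-1/76) - 165*1/404)) = -(-293/2 + (9*(-1/76) - 165/404)) = -(-293/2 + (-9/76 - 165/404)) = -(-293/2 - 1011/1919) = -1*(-564289/3838) = 564289/3838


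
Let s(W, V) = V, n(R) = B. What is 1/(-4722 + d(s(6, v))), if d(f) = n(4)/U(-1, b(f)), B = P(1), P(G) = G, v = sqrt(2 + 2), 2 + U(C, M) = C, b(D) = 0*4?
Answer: -3/14167 ≈ -0.00021176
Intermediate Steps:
b(D) = 0
U(C, M) = -2 + C
v = 2 (v = sqrt(4) = 2)
B = 1
n(R) = 1
d(f) = -1/3 (d(f) = 1/(-2 - 1) = 1/(-3) = 1*(-1/3) = -1/3)
1/(-4722 + d(s(6, v))) = 1/(-4722 - 1/3) = 1/(-14167/3) = -3/14167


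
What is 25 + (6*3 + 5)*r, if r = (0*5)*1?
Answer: 25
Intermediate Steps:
r = 0 (r = 0*1 = 0)
25 + (6*3 + 5)*r = 25 + (6*3 + 5)*0 = 25 + (18 + 5)*0 = 25 + 23*0 = 25 + 0 = 25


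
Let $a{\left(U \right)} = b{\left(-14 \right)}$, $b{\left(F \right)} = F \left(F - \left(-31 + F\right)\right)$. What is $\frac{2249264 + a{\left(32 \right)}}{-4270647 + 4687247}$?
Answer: $\frac{224883}{41660} \approx 5.3981$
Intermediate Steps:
$b{\left(F \right)} = 31 F$ ($b{\left(F \right)} = F 31 = 31 F$)
$a{\left(U \right)} = -434$ ($a{\left(U \right)} = 31 \left(-14\right) = -434$)
$\frac{2249264 + a{\left(32 \right)}}{-4270647 + 4687247} = \frac{2249264 - 434}{-4270647 + 4687247} = \frac{2248830}{416600} = 2248830 \cdot \frac{1}{416600} = \frac{224883}{41660}$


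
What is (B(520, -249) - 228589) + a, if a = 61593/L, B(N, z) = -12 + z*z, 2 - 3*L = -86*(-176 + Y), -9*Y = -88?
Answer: -21432753811/128638 ≈ -1.6661e+5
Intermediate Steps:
Y = 88/9 (Y = -1/9*(-88) = 88/9 ≈ 9.7778)
L = -128638/27 (L = 2/3 - (-86)*(-176 + 88/9)/3 = 2/3 - (-86)*(-1496)/(3*9) = 2/3 - 1/3*128656/9 = 2/3 - 128656/27 = -128638/27 ≈ -4764.4)
B(N, z) = -12 + z**2
a = -1663011/128638 (a = 61593/(-128638/27) = 61593*(-27/128638) = -1663011/128638 ≈ -12.928)
(B(520, -249) - 228589) + a = ((-12 + (-249)**2) - 228589) - 1663011/128638 = ((-12 + 62001) - 228589) - 1663011/128638 = (61989 - 228589) - 1663011/128638 = -166600 - 1663011/128638 = -21432753811/128638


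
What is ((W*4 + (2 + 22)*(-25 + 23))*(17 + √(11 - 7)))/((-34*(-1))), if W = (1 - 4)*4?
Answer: -912/17 ≈ -53.647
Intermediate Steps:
W = -12 (W = -3*4 = -12)
((W*4 + (2 + 22)*(-25 + 23))*(17 + √(11 - 7)))/((-34*(-1))) = ((-12*4 + (2 + 22)*(-25 + 23))*(17 + √(11 - 7)))/((-34*(-1))) = ((-48 + 24*(-2))*(17 + √4))/34 = ((-48 - 48)*(17 + 2))*(1/34) = -96*19*(1/34) = -1824*1/34 = -912/17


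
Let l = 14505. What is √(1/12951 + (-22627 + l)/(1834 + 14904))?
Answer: I*√633288413335222/36128973 ≈ 0.69654*I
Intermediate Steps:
√(1/12951 + (-22627 + l)/(1834 + 14904)) = √(1/12951 + (-22627 + 14505)/(1834 + 14904)) = √(1/12951 - 8122/16738) = √(1/12951 - 8122*1/16738) = √(1/12951 - 4061/8369) = √(-52585642/108386919) = I*√633288413335222/36128973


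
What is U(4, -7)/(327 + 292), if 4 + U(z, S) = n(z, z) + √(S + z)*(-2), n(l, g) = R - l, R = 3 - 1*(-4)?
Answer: -1/619 - 2*I*√3/619 ≈ -0.0016155 - 0.0055963*I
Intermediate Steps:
R = 7 (R = 3 + 4 = 7)
n(l, g) = 7 - l
U(z, S) = 3 - z - 2*√(S + z) (U(z, S) = -4 + ((7 - z) + √(S + z)*(-2)) = -4 + ((7 - z) - 2*√(S + z)) = -4 + (7 - z - 2*√(S + z)) = 3 - z - 2*√(S + z))
U(4, -7)/(327 + 292) = (3 - 1*4 - 2*√(-7 + 4))/(327 + 292) = (3 - 4 - 2*I*√3)/619 = (-1 - 2*I*√3)/619 = -1/619 - 2*I*√3/619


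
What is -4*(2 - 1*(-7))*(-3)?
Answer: 108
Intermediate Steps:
-4*(2 - 1*(-7))*(-3) = -4*(2 + 7)*(-3) = -4*9*(-3) = -36*(-3) = 108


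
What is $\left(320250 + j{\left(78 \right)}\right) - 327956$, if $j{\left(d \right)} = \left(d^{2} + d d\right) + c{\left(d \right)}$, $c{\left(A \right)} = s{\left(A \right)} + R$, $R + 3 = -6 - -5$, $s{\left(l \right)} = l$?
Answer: $4536$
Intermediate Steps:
$R = -4$ ($R = -3 - 1 = -4$)
$c{\left(A \right)} = -4 + A$ ($c{\left(A \right)} = A - 4 = -4 + A$)
$j{\left(d \right)} = -4 + d + 2 d^{2}$ ($j{\left(d \right)} = \left(d^{2} + d d\right) + \left(-4 + d\right) = \left(d^{2} + d^{2}\right) + \left(-4 + d\right) = 2 d^{2} + \left(-4 + d\right) = -4 + d + 2 d^{2}$)
$\left(320250 + j{\left(78 \right)}\right) - 327956 = \left(320250 + \left(-4 + 78 + 2 \cdot 78^{2}\right)\right) - 327956 = \left(320250 + \left(-4 + 78 + 2 \cdot 6084\right)\right) - 327956 = \left(320250 + \left(-4 + 78 + 12168\right)\right) - 327956 = \left(320250 + 12242\right) - 327956 = 332492 - 327956 = 4536$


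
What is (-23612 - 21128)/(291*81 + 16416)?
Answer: -44740/39987 ≈ -1.1189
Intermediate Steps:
(-23612 - 21128)/(291*81 + 16416) = -44740/(23571 + 16416) = -44740/39987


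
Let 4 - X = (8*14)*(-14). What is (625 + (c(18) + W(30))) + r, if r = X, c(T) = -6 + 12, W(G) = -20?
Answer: 2183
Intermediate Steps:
c(T) = 6
X = 1572 (X = 4 - 8*14*(-14) = 4 - 112*(-14) = 4 - 1*(-1568) = 4 + 1568 = 1572)
r = 1572
(625 + (c(18) + W(30))) + r = (625 + (6 - 20)) + 1572 = (625 - 14) + 1572 = 611 + 1572 = 2183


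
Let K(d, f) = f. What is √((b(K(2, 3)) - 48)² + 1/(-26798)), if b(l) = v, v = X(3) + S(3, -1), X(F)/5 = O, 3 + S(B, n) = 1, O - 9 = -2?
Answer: √161579854102/26798 ≈ 15.000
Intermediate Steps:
O = 7 (O = 9 - 2 = 7)
S(B, n) = -2 (S(B, n) = -3 + 1 = -2)
X(F) = 35 (X(F) = 5*7 = 35)
v = 33 (v = 35 - 2 = 33)
b(l) = 33
√((b(K(2, 3)) - 48)² + 1/(-26798)) = √((33 - 48)² + 1/(-26798)) = √((-15)² - 1/26798) = √(225 - 1/26798) = √(6029549/26798) = √161579854102/26798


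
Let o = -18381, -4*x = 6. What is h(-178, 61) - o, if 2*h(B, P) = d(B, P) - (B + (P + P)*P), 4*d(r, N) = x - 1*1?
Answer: 235979/16 ≈ 14749.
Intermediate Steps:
x = -3/2 (x = -1/4*6 = -3/2 ≈ -1.5000)
d(r, N) = -5/8 (d(r, N) = (-3/2 - 1*1)/4 = (-3/2 - 1)/4 = (1/4)*(-5/2) = -5/8)
h(B, P) = -5/16 - P**2 - B/2 (h(B, P) = (-5/8 - (B + (P + P)*P))/2 = (-5/8 - (B + (2*P)*P))/2 = (-5/8 - (B + 2*P**2))/2 = (-5/8 + (-B - 2*P**2))/2 = (-5/8 - B - 2*P**2)/2 = -5/16 - P**2 - B/2)
h(-178, 61) - o = (-5/16 - 1*61**2 - 1/2*(-178)) - 1*(-18381) = (-5/16 - 1*3721 + 89) + 18381 = (-5/16 - 3721 + 89) + 18381 = -58117/16 + 18381 = 235979/16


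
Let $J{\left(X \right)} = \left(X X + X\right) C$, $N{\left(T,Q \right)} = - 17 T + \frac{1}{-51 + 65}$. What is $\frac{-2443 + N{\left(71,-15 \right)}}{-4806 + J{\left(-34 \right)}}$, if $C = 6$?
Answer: $- \frac{17033}{8988} \approx -1.8951$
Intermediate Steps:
$N{\left(T,Q \right)} = \frac{1}{14} - 17 T$ ($N{\left(T,Q \right)} = - 17 T + \frac{1}{14} = \frac{1}{14} - 17 T$)
$J{\left(X \right)} = 6 X + 6 X^{2}$ ($J{\left(X \right)} = \left(X X + X\right) 6 = \left(X^{2} + X\right) 6 = \left(X + X^{2}\right) 6 = 6 X + 6 X^{2}$)
$\frac{-2443 + N{\left(71,-15 \right)}}{-4806 + J{\left(-34 \right)}} = \frac{-2443 + \left(\frac{1}{14} - 1207\right)}{-4806 + 6 \left(-34\right) \left(1 - 34\right)} = \frac{-2443 + \left(\frac{1}{14} - 1207\right)}{-4806 + 6 \left(-34\right) \left(-33\right)} = \frac{-2443 - \frac{16897}{14}}{-4806 + 6732} = - \frac{51099}{14 \cdot 1926} = \left(- \frac{51099}{14}\right) \frac{1}{1926} = - \frac{17033}{8988}$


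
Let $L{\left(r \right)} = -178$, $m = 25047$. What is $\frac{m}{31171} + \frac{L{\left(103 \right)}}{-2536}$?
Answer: $\frac{34533815}{39524828} \approx 0.87372$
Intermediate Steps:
$\frac{m}{31171} + \frac{L{\left(103 \right)}}{-2536} = \frac{25047}{31171} - \frac{178}{-2536} = 25047 \cdot \frac{1}{31171} - - \frac{89}{1268} = \frac{25047}{31171} + \frac{89}{1268} = \frac{34533815}{39524828}$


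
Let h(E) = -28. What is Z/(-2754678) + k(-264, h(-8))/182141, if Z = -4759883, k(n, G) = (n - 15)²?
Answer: 1081396739701/501739805598 ≈ 2.1553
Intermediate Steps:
k(n, G) = (-15 + n)²
Z/(-2754678) + k(-264, h(-8))/182141 = -4759883/(-2754678) + (-15 - 264)²/182141 = -4759883*(-1/2754678) + (-279)²*(1/182141) = 4759883/2754678 + 77841*(1/182141) = 4759883/2754678 + 77841/182141 = 1081396739701/501739805598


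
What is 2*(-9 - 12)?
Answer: -42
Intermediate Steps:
2*(-9 - 12) = 2*(-21) = -42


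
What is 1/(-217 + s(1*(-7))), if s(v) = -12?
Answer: -1/229 ≈ -0.0043668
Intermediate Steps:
1/(-217 + s(1*(-7))) = 1/(-217 - 12) = 1/(-229) = -1/229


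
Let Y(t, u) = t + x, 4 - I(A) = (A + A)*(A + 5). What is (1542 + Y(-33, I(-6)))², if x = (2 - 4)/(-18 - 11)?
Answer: 1915200169/841 ≈ 2.2773e+6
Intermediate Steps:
x = 2/29 (x = -2/(-29) = -2*(-1/29) = 2/29 ≈ 0.068966)
I(A) = 4 - 2*A*(5 + A) (I(A) = 4 - (A + A)*(A + 5) = 4 - 2*A*(5 + A))
Y(t, u) = 2/29 + t (Y(t, u) = t + 2/29 = 2/29 + t)
(1542 + Y(-33, I(-6)))² = (1542 + (2/29 - 33))² = (1542 - 955/29)² = (43763/29)² = 1915200169/841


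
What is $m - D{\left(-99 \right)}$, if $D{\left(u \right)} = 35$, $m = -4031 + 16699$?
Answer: $12633$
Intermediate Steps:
$m = 12668$
$m - D{\left(-99 \right)} = 12668 - 35 = 12633$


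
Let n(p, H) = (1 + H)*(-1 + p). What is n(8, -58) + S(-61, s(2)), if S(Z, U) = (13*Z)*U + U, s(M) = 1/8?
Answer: -498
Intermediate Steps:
s(M) = ⅛
S(Z, U) = U + 13*U*Z (S(Z, U) = 13*U*Z + U = U + 13*U*Z)
n(8, -58) + S(-61, s(2)) = (-1 + 8 - 1*(-58) - 58*8) + (1 + 13*(-61))/8 = (-1 + 8 + 58 - 464) + (1 - 793)/8 = -399 + (⅛)*(-792) = -399 - 99 = -498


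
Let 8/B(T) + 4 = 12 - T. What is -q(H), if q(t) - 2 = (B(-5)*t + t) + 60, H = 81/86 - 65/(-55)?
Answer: -804665/12298 ≈ -65.431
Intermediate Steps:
B(T) = 8/(8 - T) (B(T) = 8/(-4 + (12 - T)) = 8/(8 - T))
H = 2009/946 (H = 81*(1/86) - 65*(-1/55) = 81/86 + 13/11 = 2009/946 ≈ 2.1237)
q(t) = 62 + 21*t/13 (q(t) = 2 + (((-8/(-8 - 5))*t + t) + 60) = 2 + (((-8/(-13))*t + t) + 60) = 2 + (((-8*(-1/13))*t + t) + 60) = 2 + ((8*t/13 + t) + 60) = 2 + (21*t/13 + 60) = 2 + (60 + 21*t/13) = 62 + 21*t/13)
-q(H) = -(62 + (21/13)*(2009/946)) = -(62 + 42189/12298) = -1*804665/12298 = -804665/12298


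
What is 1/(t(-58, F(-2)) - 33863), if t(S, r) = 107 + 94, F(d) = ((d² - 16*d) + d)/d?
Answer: -1/33662 ≈ -2.9707e-5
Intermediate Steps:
F(d) = (d² - 15*d)/d
t(S, r) = 201
1/(t(-58, F(-2)) - 33863) = 1/(201 - 33863) = 1/(-33662) = -1/33662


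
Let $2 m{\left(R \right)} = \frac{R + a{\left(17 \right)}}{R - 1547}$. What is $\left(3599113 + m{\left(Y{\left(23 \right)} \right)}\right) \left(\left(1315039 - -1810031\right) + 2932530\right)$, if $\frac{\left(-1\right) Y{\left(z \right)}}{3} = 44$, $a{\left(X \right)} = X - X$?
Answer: $\frac{36605536419676800}{1679} \approx 2.1802 \cdot 10^{13}$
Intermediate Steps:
$a{\left(X \right)} = 0$
$Y{\left(z \right)} = -132$ ($Y{\left(z \right)} = \left(-3\right) 44 = -132$)
$m{\left(R \right)} = \frac{R}{2 \left(-1547 + R\right)}$ ($m{\left(R \right)} = \frac{\left(R + 0\right) \frac{1}{R - 1547}}{2} = \frac{R \frac{1}{-1547 + R}}{2} = \frac{R}{2 \left(-1547 + R\right)}$)
$\left(3599113 + m{\left(Y{\left(23 \right)} \right)}\right) \left(\left(1315039 - -1810031\right) + 2932530\right) = \left(3599113 + \frac{1}{2} \left(-132\right) \frac{1}{-1547 - 132}\right) \left(\left(1315039 - -1810031\right) + 2932530\right) = \left(3599113 + \frac{1}{2} \left(-132\right) \frac{1}{-1679}\right) \left(\left(1315039 + 1810031\right) + 2932530\right) = \left(3599113 + \frac{1}{2} \left(-132\right) \left(- \frac{1}{1679}\right)\right) \left(3125070 + 2932530\right) = \left(3599113 + \frac{66}{1679}\right) 6057600 = \frac{6042910793}{1679} \cdot 6057600 = \frac{36605536419676800}{1679}$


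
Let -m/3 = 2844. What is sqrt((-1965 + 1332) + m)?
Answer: I*sqrt(9165) ≈ 95.734*I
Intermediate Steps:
m = -8532 (m = -3*2844 = -8532)
sqrt((-1965 + 1332) + m) = sqrt((-1965 + 1332) - 8532) = sqrt(-633 - 8532) = sqrt(-9165) = I*sqrt(9165)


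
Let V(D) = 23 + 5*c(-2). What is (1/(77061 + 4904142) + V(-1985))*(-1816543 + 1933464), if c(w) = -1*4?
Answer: 1747221824810/4981203 ≈ 3.5076e+5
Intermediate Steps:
c(w) = -4
V(D) = 3 (V(D) = 23 + 5*(-4) = 23 - 20 = 3)
(1/(77061 + 4904142) + V(-1985))*(-1816543 + 1933464) = (1/(77061 + 4904142) + 3)*(-1816543 + 1933464) = (1/4981203 + 3)*116921 = (14943610/4981203)*116921 = 1747221824810/4981203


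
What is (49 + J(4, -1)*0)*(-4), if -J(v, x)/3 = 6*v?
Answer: -196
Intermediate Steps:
J(v, x) = -18*v
(49 + J(4, -1)*0)*(-4) = (49 - 18*4*0)*(-4) = (49 - 72*0)*(-4) = (49 + 0)*(-4) = 49*(-4) = -196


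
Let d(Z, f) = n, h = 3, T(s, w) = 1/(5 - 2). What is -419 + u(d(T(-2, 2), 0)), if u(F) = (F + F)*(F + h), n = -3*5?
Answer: -59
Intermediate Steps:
T(s, w) = ⅓ (T(s, w) = 1/3 = ⅓)
n = -15
d(Z, f) = -15
u(F) = 2*F*(3 + F) (u(F) = (F + F)*(F + 3) = (2*F)*(3 + F) = 2*F*(3 + F))
-419 + u(d(T(-2, 2), 0)) = -419 + 2*(-15)*(3 - 15) = -419 + 2*(-15)*(-12) = -419 + 360 = -59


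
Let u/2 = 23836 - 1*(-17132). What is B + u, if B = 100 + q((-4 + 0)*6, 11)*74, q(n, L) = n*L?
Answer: 62500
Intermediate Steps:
u = 81936 (u = 2*(23836 - 1*(-17132)) = 2*(23836 + 17132) = 2*40968 = 81936)
q(n, L) = L*n
B = -19436 (B = 100 + (11*((-4 + 0)*6))*74 = 100 + (11*(-4*6))*74 = 100 + (11*(-24))*74 = 100 - 264*74 = 100 - 19536 = -19436)
B + u = -19436 + 81936 = 62500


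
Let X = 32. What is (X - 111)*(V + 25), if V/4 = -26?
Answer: 6241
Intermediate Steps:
V = -104 (V = 4*(-26) = -104)
(X - 111)*(V + 25) = (32 - 111)*(-104 + 25) = -79*(-79) = 6241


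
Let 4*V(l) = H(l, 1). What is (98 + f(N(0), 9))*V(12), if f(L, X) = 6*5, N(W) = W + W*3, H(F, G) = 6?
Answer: 192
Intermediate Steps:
V(l) = 3/2 (V(l) = (1/4)*6 = 3/2)
N(W) = 4*W (N(W) = W + 3*W = 4*W)
f(L, X) = 30
(98 + f(N(0), 9))*V(12) = (98 + 30)*(3/2) = 128*(3/2) = 192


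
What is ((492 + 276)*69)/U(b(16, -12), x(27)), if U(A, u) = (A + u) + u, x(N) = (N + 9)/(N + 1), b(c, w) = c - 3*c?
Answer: -185472/103 ≈ -1800.7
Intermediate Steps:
b(c, w) = -2*c
x(N) = (9 + N)/(1 + N)
U(A, u) = A + 2*u
((492 + 276)*69)/U(b(16, -12), x(27)) = ((492 + 276)*69)/(-2*16 + 2*((9 + 27)/(1 + 27))) = (768*69)/(-32 + 2*(36/28)) = 52992/(-32 + 2*((1/28)*36)) = 52992/(-32 + 2*(9/7)) = 52992/(-32 + 18/7) = 52992/(-206/7) = 52992*(-7/206) = -185472/103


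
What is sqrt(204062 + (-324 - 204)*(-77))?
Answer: sqrt(244718) ≈ 494.69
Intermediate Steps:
sqrt(204062 + (-324 - 204)*(-77)) = sqrt(204062 - 528*(-77)) = sqrt(204062 + 40656) = sqrt(244718)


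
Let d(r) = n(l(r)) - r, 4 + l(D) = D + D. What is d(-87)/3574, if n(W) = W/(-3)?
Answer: 439/10722 ≈ 0.040944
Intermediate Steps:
l(D) = -4 + 2*D (l(D) = -4 + (D + D) = -4 + 2*D)
n(W) = -W/3 (n(W) = W*(-1/3) = -W/3)
d(r) = 4/3 - 5*r/3 (d(r) = -(-4 + 2*r)/3 - r = (4/3 - 2*r/3) - r = 4/3 - 5*r/3)
d(-87)/3574 = (4/3 - 5/3*(-87))/3574 = (4/3 + 145)*(1/3574) = (439/3)*(1/3574) = 439/10722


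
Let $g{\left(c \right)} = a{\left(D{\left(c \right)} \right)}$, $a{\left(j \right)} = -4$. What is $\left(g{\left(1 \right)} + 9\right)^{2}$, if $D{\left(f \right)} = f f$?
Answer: $25$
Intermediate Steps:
$D{\left(f \right)} = f^{2}$
$g{\left(c \right)} = -4$
$\left(g{\left(1 \right)} + 9\right)^{2} = \left(-4 + 9\right)^{2} = 5^{2} = 25$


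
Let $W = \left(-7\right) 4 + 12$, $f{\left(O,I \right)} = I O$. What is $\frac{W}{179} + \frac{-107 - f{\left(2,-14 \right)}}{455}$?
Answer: $- \frac{21421}{81445} \approx -0.26301$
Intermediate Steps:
$W = -16$ ($W = -28 + 12 = -16$)
$\frac{W}{179} + \frac{-107 - f{\left(2,-14 \right)}}{455} = - \frac{16}{179} + \frac{-107 - \left(-14\right) 2}{455} = \left(-16\right) \frac{1}{179} + \left(-107 - -28\right) \frac{1}{455} = - \frac{16}{179} + \left(-107 + 28\right) \frac{1}{455} = - \frac{16}{179} - \frac{79}{455} = - \frac{21421}{81445}$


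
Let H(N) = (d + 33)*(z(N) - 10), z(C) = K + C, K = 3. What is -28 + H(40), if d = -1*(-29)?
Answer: 2018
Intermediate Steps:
d = 29
z(C) = 3 + C
H(N) = -434 + 62*N (H(N) = (29 + 33)*((3 + N) - 10) = 62*(-7 + N) = -434 + 62*N)
-28 + H(40) = -28 + (-434 + 62*40) = -28 + (-434 + 2480) = -28 + 2046 = 2018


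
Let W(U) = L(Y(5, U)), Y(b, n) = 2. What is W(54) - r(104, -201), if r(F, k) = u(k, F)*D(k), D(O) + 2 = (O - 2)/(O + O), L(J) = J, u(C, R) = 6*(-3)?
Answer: -1669/67 ≈ -24.910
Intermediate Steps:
u(C, R) = -18
D(O) = -2 + (-2 + O)/(2*O) (D(O) = -2 + (O - 2)/(O + O) = -2 + (-2 + O)/((2*O)) = -2 + (-2 + O)*(1/(2*O)) = -2 + (-2 + O)/(2*O))
W(U) = 2
r(F, k) = 27 + 18/k (r(F, k) = -18*(-3/2 - 1/k) = 27 + 18/k)
W(54) - r(104, -201) = 2 - (27 + 18/(-201)) = 2 - (27 + 18*(-1/201)) = 2 - (27 - 6/67) = 2 - 1*1803/67 = 2 - 1803/67 = -1669/67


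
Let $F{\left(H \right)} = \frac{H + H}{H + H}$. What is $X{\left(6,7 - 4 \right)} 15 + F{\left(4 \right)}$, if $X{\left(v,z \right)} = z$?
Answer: $46$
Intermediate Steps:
$F{\left(H \right)} = 1$ ($F{\left(H \right)} = \frac{2 H}{2 H} = 2 H \frac{1}{2 H} = 1$)
$X{\left(6,7 - 4 \right)} 15 + F{\left(4 \right)} = \left(7 - 4\right) 15 + 1 = 3 \cdot 15 + 1 = 45 + 1 = 46$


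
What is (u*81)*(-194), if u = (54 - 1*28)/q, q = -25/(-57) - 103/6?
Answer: 46576296/1907 ≈ 24424.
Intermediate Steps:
q = -1907/114 (q = -25*(-1/57) - 103*1/6 = 25/57 - 103/6 = -1907/114 ≈ -16.728)
u = -2964/1907 (u = (54 - 1*28)/(-1907/114) = (54 - 28)*(-114/1907) = 26*(-114/1907) = -2964/1907 ≈ -1.5543)
(u*81)*(-194) = -2964/1907*81*(-194) = -240084/1907*(-194) = 46576296/1907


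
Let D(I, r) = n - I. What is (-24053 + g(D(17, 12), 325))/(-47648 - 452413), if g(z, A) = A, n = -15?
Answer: 23728/500061 ≈ 0.047450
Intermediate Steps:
D(I, r) = -15 - I
(-24053 + g(D(17, 12), 325))/(-47648 - 452413) = (-24053 + 325)/(-47648 - 452413) = -23728/(-500061) = -23728*(-1/500061) = 23728/500061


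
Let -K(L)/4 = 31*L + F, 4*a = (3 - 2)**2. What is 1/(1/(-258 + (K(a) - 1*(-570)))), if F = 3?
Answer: 269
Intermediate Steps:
a = 1/4 (a = (3 - 2)**2/4 = (1/4)*1**2 = (1/4)*1 = 1/4 ≈ 0.25000)
K(L) = -12 - 124*L (K(L) = -4*(31*L + 3) = -4*(3 + 31*L) = -12 - 124*L)
1/(1/(-258 + (K(a) - 1*(-570)))) = 1/(1/(-258 + ((-12 - 124*1/4) - 1*(-570)))) = 1/(1/(-258 + ((-12 - 31) + 570))) = 1/(1/(-258 + (-43 + 570))) = 1/(1/(-258 + 527)) = 1/(1/269) = 269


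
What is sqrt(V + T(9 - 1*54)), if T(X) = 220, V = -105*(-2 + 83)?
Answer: I*sqrt(8285) ≈ 91.022*I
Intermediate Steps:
V = -8505 (V = -105*81 = -8505)
sqrt(V + T(9 - 1*54)) = sqrt(-8505 + 220) = sqrt(-8285) = I*sqrt(8285)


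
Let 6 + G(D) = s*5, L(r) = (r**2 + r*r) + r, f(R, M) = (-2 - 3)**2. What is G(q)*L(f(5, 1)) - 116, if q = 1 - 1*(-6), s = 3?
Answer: 11359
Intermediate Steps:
f(R, M) = 25 (f(R, M) = (-5)**2 = 25)
L(r) = r + 2*r**2 (L(r) = (r**2 + r**2) + r = 2*r**2 + r = r + 2*r**2)
q = 7 (q = 1 + 6 = 7)
G(D) = 9 (G(D) = -6 + 3*5 = -6 + 15 = 9)
G(q)*L(f(5, 1)) - 116 = 9*(25*(1 + 2*25)) - 116 = 9*(25*(1 + 50)) - 116 = 9*(25*51) - 116 = 9*1275 - 116 = 11475 - 116 = 11359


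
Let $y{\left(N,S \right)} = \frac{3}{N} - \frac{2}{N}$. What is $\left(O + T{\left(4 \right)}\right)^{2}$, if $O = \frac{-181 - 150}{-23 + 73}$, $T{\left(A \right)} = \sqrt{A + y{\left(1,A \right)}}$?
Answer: $\frac{122061}{2500} - \frac{331 \sqrt{5}}{25} \approx 19.219$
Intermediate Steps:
$y{\left(N,S \right)} = \frac{1}{N}$
$T{\left(A \right)} = \sqrt{1 + A}$ ($T{\left(A \right)} = \sqrt{A + 1^{-1}} = \sqrt{A + 1} = \sqrt{1 + A}$)
$O = - \frac{331}{50} \approx -6.62$
$\left(O + T{\left(4 \right)}\right)^{2} = \left(- \frac{331}{50} + \sqrt{1 + 4}\right)^{2} = \left(- \frac{331}{50} + \sqrt{5}\right)^{2}$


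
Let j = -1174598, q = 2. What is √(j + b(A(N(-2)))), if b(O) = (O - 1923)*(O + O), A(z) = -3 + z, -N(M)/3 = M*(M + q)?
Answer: I*√1163042 ≈ 1078.4*I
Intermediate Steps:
N(M) = -3*M*(2 + M) (N(M) = -3*M*(M + 2) = -3*M*(2 + M))
b(O) = 2*O*(-1923 + O) (b(O) = (-1923 + O)*(2*O) = 2*O*(-1923 + O))
√(j + b(A(N(-2)))) = √(-1174598 + 2*(-3 - 3*(-2)*(2 - 2))*(-1923 + (-3 - 3*(-2)*(2 - 2)))) = √(-1174598 + 2*(-3 - 3*(-2)*0)*(-1923 + (-3 - 3*(-2)*0))) = √(-1174598 + 2*(-3 + 0)*(-1923 + (-3 + 0))) = √(-1174598 + 2*(-3)*(-1923 - 3)) = √(-1174598 + 2*(-3)*(-1926)) = √(-1174598 + 11556) = √(-1163042) = I*√1163042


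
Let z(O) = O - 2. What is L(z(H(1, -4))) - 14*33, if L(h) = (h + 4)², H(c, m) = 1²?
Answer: -453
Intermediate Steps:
H(c, m) = 1
z(O) = -2 + O
L(h) = (4 + h)²
L(z(H(1, -4))) - 14*33 = (4 + (-2 + 1))² - 14*33 = (4 - 1)² - 462 = 3² - 462 = 9 - 462 = -453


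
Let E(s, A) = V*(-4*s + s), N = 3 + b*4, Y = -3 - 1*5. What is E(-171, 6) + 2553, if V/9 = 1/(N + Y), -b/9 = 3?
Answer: 283872/113 ≈ 2512.1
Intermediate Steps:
Y = -8 (Y = -3 - 5 = -8)
b = -27 (b = -9*3 = -27)
N = -105 (N = 3 - 27*4 = 3 - 108 = -105)
V = -9/113 (V = 9/(-105 - 8) = 9/(-113) = 9*(-1/113) = -9/113 ≈ -0.079646)
E(s, A) = 27*s/113 (E(s, A) = -9*(-4*s + s)/113 = -(-27)*s/113 = 27*s/113)
E(-171, 6) + 2553 = (27/113)*(-171) + 2553 = -4617/113 + 2553 = 283872/113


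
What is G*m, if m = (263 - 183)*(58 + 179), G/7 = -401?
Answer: -53220720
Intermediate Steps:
G = -2807 (G = 7*(-401) = -2807)
m = 18960 (m = 80*237 = 18960)
G*m = -2807*18960 = -53220720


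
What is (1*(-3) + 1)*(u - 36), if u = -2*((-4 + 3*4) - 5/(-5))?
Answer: 108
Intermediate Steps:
u = -18 (u = -2*((-4 + 12) - 5*(-⅕)) = -2*(8 + 1) = -2*9 = -18)
(1*(-3) + 1)*(u - 36) = (1*(-3) + 1)*(-18 - 36) = (-3 + 1)*(-54) = -2*(-54) = 108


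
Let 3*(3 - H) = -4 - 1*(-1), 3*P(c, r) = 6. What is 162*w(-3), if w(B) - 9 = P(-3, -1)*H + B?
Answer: 2268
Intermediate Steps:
P(c, r) = 2 (P(c, r) = (⅓)*6 = 2)
H = 4 (H = 3 - (-4 - 1*(-1))/3 = 3 - (-4 + 1)/3 = 3 - ⅓*(-3) = 3 + 1 = 4)
w(B) = 17 + B (w(B) = 9 + (2*4 + B) = 9 + (8 + B) = 17 + B)
162*w(-3) = 162*(17 - 3) = 162*14 = 2268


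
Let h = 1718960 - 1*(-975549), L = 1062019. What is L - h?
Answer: -1632490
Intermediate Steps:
h = 2694509 (h = 1718960 + 975549 = 2694509)
L - h = 1062019 - 1*2694509 = 1062019 - 2694509 = -1632490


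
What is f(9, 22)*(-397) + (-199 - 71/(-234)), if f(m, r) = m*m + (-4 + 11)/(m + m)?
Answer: -3803680/117 ≈ -32510.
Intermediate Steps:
f(m, r) = m² + 7/(2*m) (f(m, r) = m² + 7/((2*m)) = m² + 7*(1/(2*m)) = m² + 7/(2*m))
f(9, 22)*(-397) + (-199 - 71/(-234)) = ((7/2 + 9³)/9)*(-397) + (-199 - 71/(-234)) = ((7/2 + 729)/9)*(-397) + (-199 - 71*(-1)/234) = ((⅑)*(1465/2))*(-397) + (-199 - 1*(-71/234)) = (1465/18)*(-397) + (-199 + 71/234) = -581605/18 - 46495/234 = -3803680/117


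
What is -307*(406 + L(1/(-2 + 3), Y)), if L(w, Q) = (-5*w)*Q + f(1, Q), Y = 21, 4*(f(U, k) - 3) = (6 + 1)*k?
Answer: -418441/4 ≈ -1.0461e+5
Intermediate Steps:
f(U, k) = 3 + 7*k/4 (f(U, k) = 3 + ((6 + 1)*k)/4 = 3 + (7*k)/4 = 3 + 7*k/4)
L(w, Q) = 3 + 7*Q/4 - 5*Q*w (L(w, Q) = (-5*w)*Q + (3 + 7*Q/4) = -5*Q*w + (3 + 7*Q/4) = 3 + 7*Q/4 - 5*Q*w)
-307*(406 + L(1/(-2 + 3), Y)) = -307*(406 + (3 + (7/4)*21 - 5*21/(-2 + 3))) = -307*(406 + (3 + 147/4 - 5*21/1)) = -307*(406 + (3 + 147/4 - 5*21*1)) = -307*(406 + (3 + 147/4 - 105)) = -307*(406 - 261/4) = -307*1363/4 = -418441/4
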